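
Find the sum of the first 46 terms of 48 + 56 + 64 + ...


aₙ = 48 + (46-1)×8 = 408
Sₙ = n(a₁+aₙ)/2 = 46×(48+408)/2
= 46×456/2 = 10488

S_46 = 10488


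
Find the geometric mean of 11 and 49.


GM = √(11×49) = √539 = 23.2164

GM = 23.2164


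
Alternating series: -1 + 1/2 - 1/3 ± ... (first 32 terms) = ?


S = -1 + 1/2 - 1/3 + 1/4 - 1/5 + 1/6 - 1/7 + 1/8 ± ...
= -0.6778
(Full series converges to -ln(2) ≈ -0.6931)

S_32 = -0.6778


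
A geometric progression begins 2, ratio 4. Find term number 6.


aₙ = a₁·r^(n-1)
= 2×4^5
= 2×1024
= 2048

a_6 = 2048


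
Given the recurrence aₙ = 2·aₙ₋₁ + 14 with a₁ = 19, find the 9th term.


Computing step by step:
a_1 = 19
a_2 = 52
a_3 = 118
a_4 = 250
a_5 = 514
a_6 = 1042
a_7 = 2098
a_8 = 4210
a_9 = 8434


a_9 = 8434


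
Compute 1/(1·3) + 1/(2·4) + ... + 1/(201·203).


1/(k(k+2)) = (1/2)·(1/k - 1/(k+2)) (partial fractions)
Telescoping: Σ = (1/2)·(1 + 1/2 - 1/202 - 1/203) = 15276/20503

Sum = 15276/20503


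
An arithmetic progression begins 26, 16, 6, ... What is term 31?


aₙ = a₁ + (n-1)d
= 26 + (31-1)×-10
= 26 - 300
= -274

a_31 = -274


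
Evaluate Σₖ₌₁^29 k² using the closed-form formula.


n = 29
n(n+1)(2n+1)/6 = 29×30×59/6
= 51330/6 = 8555

Σk² = 8555


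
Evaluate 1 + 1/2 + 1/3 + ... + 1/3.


H_3 = 1/1 + 1/2 + 1/3
= 11/6
≈ 1.8333

H_3 = 11/6 ≈ 1.8333


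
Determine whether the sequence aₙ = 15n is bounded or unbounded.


aₙ = 15n → as n→∞, aₙ→∞
No finite upper bound exists
The sequence is UNBOUNDED

Unbounded (aₙ → ∞ as n → ∞)


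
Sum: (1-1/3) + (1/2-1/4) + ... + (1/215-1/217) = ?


Telescoping with gap 2: two head and two tail terms survive.
= (1 + 1/2) - (1/216 + 1/217)
= 3/2 - 1/216 - 1/217 = 69875/46872

Sum = 69875/46872


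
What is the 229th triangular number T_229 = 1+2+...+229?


n(n+1)/2 = 229×230/2 = 52670/2 = 26335

Σk = 26335


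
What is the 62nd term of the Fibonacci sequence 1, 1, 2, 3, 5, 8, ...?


Fibonacci sequence: 1, 1, 2, 3, 5, 8, 13, 21, 34, 55, 89, ...
F(62) = 4052739537881

F(62) = 4052739537881


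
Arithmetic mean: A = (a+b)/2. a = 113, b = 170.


AM = (113 + 170)/2 = 283/2 = 141.5

AM = 141.5


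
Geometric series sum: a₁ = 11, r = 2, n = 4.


Sₙ = 11×(2^4 - 1)/(2 - 1)
= 11×(16 - 1)/1
= 11×15/1
= 165

S_4 = 165


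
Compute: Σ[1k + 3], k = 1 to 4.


Σ(1k+3) = 1·Σk + 3·n
= 1·10 + 3·4
= 10 + 12 = 22

Σ = 22


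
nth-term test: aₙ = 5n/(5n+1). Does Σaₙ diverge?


lim(n→∞) 5n/(5n+1) = 5/5 = 1  (divide numerator and denominator by n)
lim aₙ = 1 ≠ 0 → series DIVERGES

Diverges (lim aₙ = 1 ≠ 0)


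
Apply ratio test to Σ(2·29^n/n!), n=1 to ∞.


aₙ = 2·29^n/n!
a_{n+1}/aₙ = 29^(n+1)/(n+1)! × n!/29^n  (constant 2 cancels)
= 29/(n+1)
L = lim(n→∞) 29/(n+1) = 0
L < 1 → series CONVERGES

Converges (ratio test: L = 0 < 1)


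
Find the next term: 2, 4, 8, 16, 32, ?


Pattern: geometric (r=2)
Terms: 2, 4, 8, 16, 32
Next term = 64

Next term = 64


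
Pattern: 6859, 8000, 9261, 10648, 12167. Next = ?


Pattern: perfect cubes: n³
Terms: 6859, 8000, 9261, 10648, 12167
Next term = 13824

Next term = 13824


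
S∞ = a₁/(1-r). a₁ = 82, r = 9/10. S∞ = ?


S∞ = a₁/(1-r) = 82/(1 - 9/10)
= 82/(1/10)
= 820

S∞ = 820


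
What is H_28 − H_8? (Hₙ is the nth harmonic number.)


Σₖ₌9^28 1/k = 1/9 + 1/10 + 1/11 + ... + 1/28
= 97124150813/80313433200
≈ 1.2093

Sum = 97124150813/80313433200 ≈ 1.2093


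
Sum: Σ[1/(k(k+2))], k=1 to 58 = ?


1/(k(k+2)) = (1/2)·(1/k - 1/(k+2)) (partial fractions)
Telescoping: Σ = (1/2)·(1 + 1/2 - 1/59 - 1/60) = 5191/7080

Sum = 5191/7080


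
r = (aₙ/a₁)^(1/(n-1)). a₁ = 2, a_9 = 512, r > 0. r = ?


r^(n-1) = aₙ/a₁
r^8 = 512/2 = 256
r = 256^(1/8)
= ±2; taking r > 0 gives r = 2

r = 2


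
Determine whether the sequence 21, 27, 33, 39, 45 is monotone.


Differences: 6, 6, 6, 6
All differences > 0 → strictly INCREASING

Monotonically increasing


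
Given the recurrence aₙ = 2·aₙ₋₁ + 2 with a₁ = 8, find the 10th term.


Computing step by step:
a_1 = 8
a_2 = 18
a_3 = 38
a_4 = 78
a_5 = 158
a_6 = 318
a_7 = 638
a_8 = 1278
a_9 = 2558
a_10 = 5118


a_10 = 5118


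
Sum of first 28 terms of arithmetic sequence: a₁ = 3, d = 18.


aₙ = 3 + (28-1)×18 = 489
Sₙ = n(a₁+aₙ)/2 = 28×(3+489)/2
= 28×492/2 = 6888

S_28 = 6888


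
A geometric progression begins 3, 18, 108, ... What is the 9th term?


aₙ = a₁·r^(n-1)
= 3×6^8
= 3×1679616
= 5038848

a_9 = 5038848


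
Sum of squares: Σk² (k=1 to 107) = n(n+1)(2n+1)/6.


n = 107
n(n+1)(2n+1)/6 = 107×108×215/6
= 2484540/6 = 414090

Σk² = 414090


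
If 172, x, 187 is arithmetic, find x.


AM = (172 + 187)/2 = 359/2 = 179.5

AM = 179.5


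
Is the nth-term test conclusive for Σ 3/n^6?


lim(n→∞) 3/n^6 = 0
lim aₙ = 0 → nth-term test is INCONCLUSIVE
(Need other tests; this is actually a convergent p-series with p=6 > 1)

Inconclusive (lim aₙ = 0; need another test)


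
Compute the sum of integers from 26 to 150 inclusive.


Σₖ₌26^150 k = Σₖ₌₁^150 k − Σₖ₌₁^25 k
= 150·151/2 − 25·26/2
= 11325 − 325 = 11000

Σk = 11000


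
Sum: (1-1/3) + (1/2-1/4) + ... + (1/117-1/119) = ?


Telescoping with gap 2: two head and two tail terms survive.
= (1 + 1/2) - (1/118 + 1/119)
= 3/2 - 1/118 - 1/119 = 10413/7021

Sum = 10413/7021


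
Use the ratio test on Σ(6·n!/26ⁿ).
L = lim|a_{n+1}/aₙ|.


aₙ = 6·n!/26^n
a_{n+1}/aₙ = (n+1)!/26^(n+1) × 26^n/n!  (constant 6 cancels)
= (n+1)/26
L = lim(n→∞) (n+1)/26 = ∞
L > 1 → series DIVERGES

Diverges (ratio test: L = ∞ > 1)


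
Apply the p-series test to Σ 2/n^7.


p-series test: Σ c/n^p converges if p > 1, diverges if p ≤ 1 (constant c > 0 doesn't affect convergence).
p = 7
7 > 1 → CONVERGES

Converges (p = 7 > 1)


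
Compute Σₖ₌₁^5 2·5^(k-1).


Sₙ = 2×(5^5 - 1)/(5 - 1)
= 2×(3125 - 1)/4
= 2×3124/4
= 1562

S_5 = 1562


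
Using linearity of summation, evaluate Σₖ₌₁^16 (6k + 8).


Σ(6k+8) = 6·Σk + 8·n
= 6·136 + 8·16
= 816 + 128 = 944

Σ = 944


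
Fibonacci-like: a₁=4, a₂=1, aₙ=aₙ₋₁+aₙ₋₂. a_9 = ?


Computing iteratively: 4, 1, 5, 6, 11, 17, 28, 45, 73
a_9 = 73

a_9 = 73


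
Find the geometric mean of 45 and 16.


GM = √(45×16) = √720 = 26.8328

GM = 26.8328


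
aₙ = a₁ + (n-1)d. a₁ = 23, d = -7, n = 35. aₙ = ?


aₙ = a₁ + (n-1)d
= 23 + (35-1)×-7
= 23 - 238
= -215

a_35 = -215


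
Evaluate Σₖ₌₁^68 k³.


n(n+1)/2 = 68×69/2 = 2346
Σk³ = 2346² = 5503716

Σk³ = 5503716


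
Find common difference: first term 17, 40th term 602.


d = (aₙ - a₁)/(n-1)
= (602 - 17)/(40-1)
= 585/39 = 15

d = 15


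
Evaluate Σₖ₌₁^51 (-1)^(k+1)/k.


S = 1 - 1/2 + 1/3 - 1/4 + 1/5 - 1/6 + 1/7 - 1/8 ± ...
= 0.7029
(Full series converges to +ln(2) ≈ +0.6931)

S_51 = 0.7029


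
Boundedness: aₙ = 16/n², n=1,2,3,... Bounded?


a₁ = 16, a₂ = 16/4, a₃ = 16/9, ...
0 < aₙ ≤ 16 for all n ≥ 1
The sequence IS bounded

Bounded (0 < aₙ ≤ 16)


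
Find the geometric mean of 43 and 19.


GM = √(43×19) = √817 = 28.5832

GM = 28.5832


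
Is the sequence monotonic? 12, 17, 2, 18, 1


Differences: 5, -15, 16, -17
Difference at position 1 is +5 (> 0) but position 2 is -15 (< 0) — sequence both rises and falls
→ NOT monotonic

Not monotonic


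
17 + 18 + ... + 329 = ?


Σₖ₌17^329 k = Σₖ₌₁^329 k − Σₖ₌₁^16 k
= 329·330/2 − 16·17/2
= 54285 − 136 = 54149

Σk = 54149


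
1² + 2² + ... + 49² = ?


n = 49
n(n+1)(2n+1)/6 = 49×50×99/6
= 242550/6 = 40425

Σk² = 40425


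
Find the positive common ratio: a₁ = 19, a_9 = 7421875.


r^(n-1) = aₙ/a₁
r^8 = 7421875/19 = 390625
r = 390625^(1/8)
= ±5; taking r > 0 gives r = 5

r = 5


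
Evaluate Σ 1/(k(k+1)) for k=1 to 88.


1/(k(k+1)) = 1/k - 1/(k+1) (partial fractions)
Telescoping: Σ = 1 - 1/89 = 88/89

Sum = 88/89


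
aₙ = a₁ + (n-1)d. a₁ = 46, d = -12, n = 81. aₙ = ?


aₙ = a₁ + (n-1)d
= 46 + (81-1)×-12
= 46 - 960
= -914

a_81 = -914


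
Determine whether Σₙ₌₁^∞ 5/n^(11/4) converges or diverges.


p-series test: Σ c/n^p converges if p > 1, diverges if p ≤ 1 (constant c > 0 doesn't affect convergence).
p = 11/4
11/4 > 1 → CONVERGES

Converges (p = 11/4 > 1)


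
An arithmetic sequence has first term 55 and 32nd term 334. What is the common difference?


d = (aₙ - a₁)/(n-1)
= (334 - 55)/(32-1)
= 279/31 = 9

d = 9


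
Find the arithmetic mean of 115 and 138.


AM = (115 + 138)/2 = 253/2 = 126.5

AM = 126.5


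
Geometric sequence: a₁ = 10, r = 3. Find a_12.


aₙ = a₁·r^(n-1)
= 10×3^11
= 10×177147
= 1771470

a_12 = 1771470


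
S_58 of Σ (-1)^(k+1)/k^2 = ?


S = 1 - 1/4 + 1/9 - 1/16 + 1/25 - 1/36 + 1/49 - 1/64 ± ...
= 0.8223
(Full series converges to +π²/12 ≈ +0.8225)

S_58 = 0.8223


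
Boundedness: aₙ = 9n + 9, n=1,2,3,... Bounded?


aₙ = 9n + 9 → as n→∞, aₙ→∞
No finite upper bound exists
The sequence is UNBOUNDED

Unbounded (aₙ → ∞ as n → ∞)


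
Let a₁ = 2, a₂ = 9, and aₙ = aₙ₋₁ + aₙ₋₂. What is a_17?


Computing iteratively: 2, 9, 11, 20, 31, 51, 82, 133, 215, 348, 563, 911, ...
a_17 = 10103

a_17 = 10103


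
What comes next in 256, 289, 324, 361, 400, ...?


Pattern: perfect squares: n²
Terms: 256, 289, 324, 361, 400
Next term = 441

Next term = 441


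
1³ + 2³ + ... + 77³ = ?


n(n+1)/2 = 77×78/2 = 3003
Σk³ = 3003² = 9018009

Σk³ = 9018009


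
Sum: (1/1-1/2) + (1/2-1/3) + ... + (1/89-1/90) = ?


Telescoping: adjacent terms cancel.
= 1/1 - 1/90
= 1 - 1/90 = 89/90

Sum = 89/90


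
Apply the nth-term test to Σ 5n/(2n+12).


lim(n→∞) 5n/(2n+12) = 5/2 = 5/2  (divide numerator and denominator by n)
lim aₙ = 5/2 ≠ 0 → series DIVERGES

Diverges (lim aₙ = 5/2 ≠ 0)


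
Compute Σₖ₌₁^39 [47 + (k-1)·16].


aₙ = 47 + (39-1)×16 = 655
Sₙ = n(a₁+aₙ)/2 = 39×(47+655)/2
= 39×702/2 = 13689

S_39 = 13689


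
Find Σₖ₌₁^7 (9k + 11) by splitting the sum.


Σ(9k+11) = 9·Σk + 11·n
= 9·28 + 11·7
= 252 + 77 = 329

Σ = 329


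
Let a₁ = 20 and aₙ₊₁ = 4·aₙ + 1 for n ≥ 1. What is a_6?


Computing step by step:
a_1 = 20
a_2 = 81
a_3 = 325
a_4 = 1301
a_5 = 5205
a_6 = 20821


a_6 = 20821


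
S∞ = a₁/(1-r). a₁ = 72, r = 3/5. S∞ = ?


S∞ = a₁/(1-r) = 72/(1 - 3/5)
= 72/(2/5)
= 180

S∞ = 180


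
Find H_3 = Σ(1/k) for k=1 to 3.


H_3 = 1/1 + 1/2 + 1/3
= 11/6
≈ 1.8333

H_3 = 11/6 ≈ 1.8333


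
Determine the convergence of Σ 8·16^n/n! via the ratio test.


aₙ = 8·16^n/n!
a_{n+1}/aₙ = 16^(n+1)/(n+1)! × n!/16^n  (constant 8 cancels)
= 16/(n+1)
L = lim(n→∞) 16/(n+1) = 0
L < 1 → series CONVERGES

Converges (ratio test: L = 0 < 1)


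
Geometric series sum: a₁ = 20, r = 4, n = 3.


Sₙ = 20×(4^3 - 1)/(4 - 1)
= 20×(64 - 1)/3
= 20×63/3
= 420

S_3 = 420


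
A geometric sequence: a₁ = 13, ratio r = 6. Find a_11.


aₙ = a₁·r^(n-1)
= 13×6^10
= 13×60466176
= 786060288

a_11 = 786060288


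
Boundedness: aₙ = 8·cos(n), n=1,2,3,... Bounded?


For all n, -1 ≤ cos(n) ≤ 1, so -8 ≤ 8·cos(n) ≤ 8
Lower bound: -8, Upper bound: 8
The sequence IS bounded

Bounded (-8 ≤ aₙ ≤ 8)


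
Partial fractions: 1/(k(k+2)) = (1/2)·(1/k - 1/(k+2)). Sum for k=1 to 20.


1/(k(k+2)) = (1/2)·(1/k - 1/(k+2)) (partial fractions)
Telescoping: Σ = (1/2)·(1 + 1/2 - 1/21 - 1/22) = 325/462

Sum = 325/462


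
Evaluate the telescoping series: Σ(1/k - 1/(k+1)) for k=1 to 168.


Telescoping: adjacent terms cancel.
= 1/1 - 1/169
= 1 - 1/169 = 168/169

Sum = 168/169


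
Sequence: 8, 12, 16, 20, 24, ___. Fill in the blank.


Pattern: arithmetic (d=4)
Terms: 8, 12, 16, 20, 24
Next term = 28

Next term = 28


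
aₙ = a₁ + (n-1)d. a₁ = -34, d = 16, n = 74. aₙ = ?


aₙ = a₁ + (n-1)d
= -34 + (74-1)×16
= -34 + 1168
= 1134

a_74 = 1134


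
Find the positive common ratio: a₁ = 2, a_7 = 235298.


r^(n-1) = aₙ/a₁
r^6 = 235298/2 = 117649
r = 117649^(1/6)
= ±7; taking r > 0 gives r = 7

r = 7


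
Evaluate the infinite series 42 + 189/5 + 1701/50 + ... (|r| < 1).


S∞ = a₁/(1-r) = 42/(1 - 9/10)
= 42/(1/10)
= 420

S∞ = 420


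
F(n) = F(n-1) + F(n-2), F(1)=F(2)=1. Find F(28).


Fibonacci sequence: 1, 1, 2, 3, 5, 8, 13, 21, 34, 55, 89, ...
F(28) = 317811

F(28) = 317811


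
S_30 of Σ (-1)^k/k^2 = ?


S = -1 + 1/4 - 1/9 + 1/16 - 1/25 + 1/36 - 1/49 + 1/64 ± ...
= -0.8219
(Full series converges to -π²/12 ≈ -0.8225)

S_30 = -0.8219


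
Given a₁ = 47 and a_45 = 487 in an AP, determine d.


d = (aₙ - a₁)/(n-1)
= (487 - 47)/(45-1)
= 440/44 = 10

d = 10


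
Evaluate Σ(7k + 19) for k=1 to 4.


Σ(7k+19) = 7·Σk + 19·n
= 7·10 + 19·4
= 70 + 76 = 146

Σ = 146


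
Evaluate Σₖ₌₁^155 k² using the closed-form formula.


n = 155
n(n+1)(2n+1)/6 = 155×156×311/6
= 7519980/6 = 1253330

Σk² = 1253330


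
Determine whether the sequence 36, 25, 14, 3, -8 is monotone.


Differences: -11, -11, -11, -11
All differences < 0 → strictly DECREASING

Monotonically decreasing


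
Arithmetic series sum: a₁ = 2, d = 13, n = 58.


aₙ = 2 + (58-1)×13 = 743
Sₙ = n(a₁+aₙ)/2 = 58×(2+743)/2
= 58×745/2 = 21605

S_58 = 21605


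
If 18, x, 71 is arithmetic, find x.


AM = (18 + 71)/2 = 89/2 = 44.5

AM = 44.5


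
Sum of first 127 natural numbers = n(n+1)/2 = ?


n(n+1)/2 = 127×128/2 = 16256/2 = 8128

Σk = 8128


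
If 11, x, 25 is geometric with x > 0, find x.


GM = √(11×25) = √275 = 16.5831

GM = 16.5831


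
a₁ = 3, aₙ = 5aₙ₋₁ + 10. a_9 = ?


Computing step by step:
a_1 = 3
a_2 = 25
a_3 = 135
a_4 = 685
a_5 = 3435
a_6 = 17185
a_7 = 85935
a_8 = 429685
a_9 = 2148435


a_9 = 2148435


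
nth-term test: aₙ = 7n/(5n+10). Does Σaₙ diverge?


lim(n→∞) 7n/(5n+10) = 7/5 = 7/5  (divide numerator and denominator by n)
lim aₙ = 7/5 ≠ 0 → series DIVERGES

Diverges (lim aₙ = 7/5 ≠ 0)


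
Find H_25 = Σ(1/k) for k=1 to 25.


H_25 = 1/1 + 1/2 + 1/3 + ... + 1/25
= 34052522467/8923714800
≈ 3.816

H_25 = 34052522467/8923714800 ≈ 3.816


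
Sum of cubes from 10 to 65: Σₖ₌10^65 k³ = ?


Σₖ₌10^65 k³ = [65·66/2]² − [9·10/2]²
= 4601025 − 2025 = 4599000

Σk³ = 4599000


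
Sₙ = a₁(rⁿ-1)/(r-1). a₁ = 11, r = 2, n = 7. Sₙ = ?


Sₙ = 11×(2^7 - 1)/(2 - 1)
= 11×(128 - 1)/1
= 11×127/1
= 1397

S_7 = 1397


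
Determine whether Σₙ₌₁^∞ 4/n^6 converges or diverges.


p-series test: Σ c/n^p converges if p > 1, diverges if p ≤ 1 (constant c > 0 doesn't affect convergence).
p = 6
6 > 1 → CONVERGES

Converges (p = 6 > 1)


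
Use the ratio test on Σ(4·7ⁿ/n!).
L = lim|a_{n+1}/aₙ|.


aₙ = 4·7^n/n!
a_{n+1}/aₙ = 7^(n+1)/(n+1)! × n!/7^n  (constant 4 cancels)
= 7/(n+1)
L = lim(n→∞) 7/(n+1) = 0
L < 1 → series CONVERGES

Converges (ratio test: L = 0 < 1)


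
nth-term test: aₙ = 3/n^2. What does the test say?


lim(n→∞) 3/n^2 = 0
lim aₙ = 0 → nth-term test is INCONCLUSIVE
(Need other tests; this is actually a convergent p-series with p=2 > 1)

Inconclusive (lim aₙ = 0; need another test)


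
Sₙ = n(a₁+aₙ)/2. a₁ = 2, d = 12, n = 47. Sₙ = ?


aₙ = 2 + (47-1)×12 = 554
Sₙ = n(a₁+aₙ)/2 = 47×(2+554)/2
= 47×556/2 = 13066

S_47 = 13066


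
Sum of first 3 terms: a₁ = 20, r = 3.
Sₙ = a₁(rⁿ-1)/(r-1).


Sₙ = 20×(3^3 - 1)/(3 - 1)
= 20×(27 - 1)/2
= 20×26/2
= 260

S_3 = 260


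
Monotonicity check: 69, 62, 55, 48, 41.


Differences: -7, -7, -7, -7
All differences < 0 → strictly DECREASING

Monotonically decreasing


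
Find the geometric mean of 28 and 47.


GM = √(28×47) = √1316 = 36.2767

GM = 36.2767


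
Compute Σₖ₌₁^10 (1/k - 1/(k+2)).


Telescoping with gap 2: two head and two tail terms survive.
= (1 + 1/2) - (1/11 + 1/12)
= 3/2 - 1/11 - 1/12 = 175/132

Sum = 175/132


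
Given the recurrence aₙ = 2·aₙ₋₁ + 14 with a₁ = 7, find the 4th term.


Computing step by step:
a_1 = 7
a_2 = 28
a_3 = 70
a_4 = 154


a_4 = 154


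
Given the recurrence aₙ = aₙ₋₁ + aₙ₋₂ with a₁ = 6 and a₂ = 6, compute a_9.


Computing iteratively: 6, 6, 12, 18, 30, 48, 78, 126, 204
a_9 = 204

a_9 = 204


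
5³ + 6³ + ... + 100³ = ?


Σₖ₌5^100 k³ = [100·101/2]² − [4·5/2]²
= 25502500 − 100 = 25502400

Σk³ = 25502400


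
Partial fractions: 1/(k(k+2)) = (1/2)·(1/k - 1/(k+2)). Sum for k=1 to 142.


1/(k(k+2)) = (1/2)·(1/k - 1/(k+2)) (partial fractions)
Telescoping: Σ = (1/2)·(1 + 1/2 - 1/143 - 1/144) = 30601/41184

Sum = 30601/41184


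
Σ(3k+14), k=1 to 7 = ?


Σ(3k+14) = 3·Σk + 14·n
= 3·28 + 14·7
= 84 + 98 = 182

Σ = 182


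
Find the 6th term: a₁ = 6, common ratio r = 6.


aₙ = a₁·r^(n-1)
= 6×6^5
= 6×7776
= 46656

a_6 = 46656


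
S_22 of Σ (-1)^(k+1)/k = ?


S = 1 - 1/2 + 1/3 - 1/4 + 1/5 - 1/6 + 1/7 - 1/8 ± ...
= 0.6709
(Full series converges to +ln(2) ≈ +0.6931)

S_22 = 0.6709


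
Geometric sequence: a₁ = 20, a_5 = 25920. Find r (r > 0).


r^(n-1) = aₙ/a₁
r^4 = 25920/20 = 1296
r = 1296^(1/4)
= ±6; taking r > 0 gives r = 6

r = 6


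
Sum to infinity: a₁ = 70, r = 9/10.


S∞ = a₁/(1-r) = 70/(1 - 9/10)
= 70/(1/10)
= 700

S∞ = 700


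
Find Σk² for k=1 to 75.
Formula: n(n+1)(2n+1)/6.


n = 75
n(n+1)(2n+1)/6 = 75×76×151/6
= 860700/6 = 143450

Σk² = 143450


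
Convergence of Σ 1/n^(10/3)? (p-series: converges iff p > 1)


p-series test: Σ c/n^p converges if p > 1, diverges if p ≤ 1 (constant c > 0 doesn't affect convergence).
p = 10/3
10/3 > 1 → CONVERGES

Converges (p = 10/3 > 1)


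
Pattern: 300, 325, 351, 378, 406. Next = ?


Pattern: triangular numbers: n(n+1)/2
Terms: 300, 325, 351, 378, 406
Next term = 435

Next term = 435


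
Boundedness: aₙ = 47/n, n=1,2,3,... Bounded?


a₁ = 47, a₂ = 47/2, a₃ = 47/3, ...
0 < aₙ ≤ 47 for all n ≥ 1
Lower bound: 0, Upper bound: 47
The sequence IS bounded

Bounded (0 < aₙ ≤ 47)


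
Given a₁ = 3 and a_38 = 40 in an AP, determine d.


d = (aₙ - a₁)/(n-1)
= (40 - 3)/(38-1)
= 37/37 = 1

d = 1


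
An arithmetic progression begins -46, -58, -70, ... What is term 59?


aₙ = a₁ + (n-1)d
= -46 + (59-1)×-12
= -46 - 696
= -742

a_59 = -742


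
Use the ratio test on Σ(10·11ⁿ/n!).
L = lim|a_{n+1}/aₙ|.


aₙ = 10·11^n/n!
a_{n+1}/aₙ = 11^(n+1)/(n+1)! × n!/11^n  (constant 10 cancels)
= 11/(n+1)
L = lim(n→∞) 11/(n+1) = 0
L < 1 → series CONVERGES

Converges (ratio test: L = 0 < 1)


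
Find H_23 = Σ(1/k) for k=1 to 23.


H_23 = 1/1 + 1/2 + 1/3 + ... + 1/23
= 444316699/118982864
≈ 3.7343

H_23 = 444316699/118982864 ≈ 3.7343


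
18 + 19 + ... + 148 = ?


Σₖ₌18^148 k = Σₖ₌₁^148 k − Σₖ₌₁^17 k
= 148·149/2 − 17·18/2
= 11026 − 153 = 10873

Σk = 10873


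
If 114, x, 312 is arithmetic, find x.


AM = (114 + 312)/2 = 426/2 = 213

AM = 213


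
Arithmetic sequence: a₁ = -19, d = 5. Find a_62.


aₙ = a₁ + (n-1)d
= -19 + (62-1)×5
= -19 + 305
= 286

a_62 = 286


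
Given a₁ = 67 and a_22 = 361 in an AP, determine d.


d = (aₙ - a₁)/(n-1)
= (361 - 67)/(22-1)
= 294/21 = 14

d = 14


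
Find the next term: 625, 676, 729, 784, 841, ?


Pattern: perfect squares: n²
Terms: 625, 676, 729, 784, 841
Next term = 900

Next term = 900


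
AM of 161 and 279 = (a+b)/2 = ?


AM = (161 + 279)/2 = 440/2 = 220

AM = 220


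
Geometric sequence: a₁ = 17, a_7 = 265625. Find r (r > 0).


r^(n-1) = aₙ/a₁
r^6 = 265625/17 = 15625
r = 15625^(1/6)
= ±5; taking r > 0 gives r = 5

r = 5


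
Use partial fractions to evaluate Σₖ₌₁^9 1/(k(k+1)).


1/(k(k+1)) = 1/k - 1/(k+1) (partial fractions)
Telescoping: Σ = 1 - 1/10 = 9/10

Sum = 9/10


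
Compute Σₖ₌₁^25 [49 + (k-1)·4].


aₙ = 49 + (25-1)×4 = 145
Sₙ = n(a₁+aₙ)/2 = 25×(49+145)/2
= 25×194/2 = 2425

S_25 = 2425


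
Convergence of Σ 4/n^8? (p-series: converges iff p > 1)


p-series test: Σ c/n^p converges if p > 1, diverges if p ≤ 1 (constant c > 0 doesn't affect convergence).
p = 8
8 > 1 → CONVERGES

Converges (p = 8 > 1)


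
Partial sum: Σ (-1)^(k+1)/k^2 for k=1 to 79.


S = 1 - 1/4 + 1/9 - 1/16 + 1/25 - 1/36 + 1/49 - 1/64 ± ...
= 0.8225
(Full series converges to +π²/12 ≈ +0.8225)

S_79 = 0.8225


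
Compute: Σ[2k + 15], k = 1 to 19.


Σ(2k+15) = 2·Σk + 15·n
= 2·190 + 15·19
= 380 + 285 = 665

Σ = 665


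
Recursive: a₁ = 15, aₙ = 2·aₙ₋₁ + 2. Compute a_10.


Computing step by step:
a_1 = 15
a_2 = 32
a_3 = 66
a_4 = 134
a_5 = 270
a_6 = 542
a_7 = 1086
a_8 = 2174
a_9 = 4350
a_10 = 8702


a_10 = 8702


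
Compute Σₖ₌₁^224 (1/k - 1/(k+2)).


Telescoping with gap 2: two head and two tail terms survive.
= (1 + 1/2) - (1/225 + 1/226)
= 3/2 - 1/225 - 1/226 = 37912/25425

Sum = 37912/25425


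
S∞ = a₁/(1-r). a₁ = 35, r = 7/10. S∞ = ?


S∞ = a₁/(1-r) = 35/(1 - 7/10)
= 35/(3/10)
= 350/3

S∞ = 350/3


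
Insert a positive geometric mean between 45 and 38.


GM = √(45×38) = √1710 = 41.3521

GM = 41.3521


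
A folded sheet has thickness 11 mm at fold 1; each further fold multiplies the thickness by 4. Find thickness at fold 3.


aₙ = a₁·r^(n-1)
= 11×4^2
= 11×16
= 176

a_3 = 176


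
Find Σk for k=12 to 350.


Σₖ₌12^350 k = Σₖ₌₁^350 k − Σₖ₌₁^11 k
= 350·351/2 − 11·12/2
= 61425 − 66 = 61359

Σk = 61359


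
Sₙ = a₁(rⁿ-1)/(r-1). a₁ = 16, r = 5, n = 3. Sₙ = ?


Sₙ = 16×(5^3 - 1)/(5 - 1)
= 16×(125 - 1)/4
= 16×124/4
= 496

S_3 = 496


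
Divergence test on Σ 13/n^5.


lim(n→∞) 13/n^5 = 0
lim aₙ = 0 → nth-term test is INCONCLUSIVE
(Need other tests; this is actually a convergent p-series with p=5 > 1)

Inconclusive (lim aₙ = 0; need another test)


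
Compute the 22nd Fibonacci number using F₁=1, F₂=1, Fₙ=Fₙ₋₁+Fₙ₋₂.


Fibonacci sequence: 1, 1, 2, 3, 5, 8, 13, 21, 34, 55, 89, ...
F(22) = 17711

F(22) = 17711


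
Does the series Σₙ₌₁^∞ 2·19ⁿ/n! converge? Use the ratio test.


aₙ = 2·19^n/n!
a_{n+1}/aₙ = 19^(n+1)/(n+1)! × n!/19^n  (constant 2 cancels)
= 19/(n+1)
L = lim(n→∞) 19/(n+1) = 0
L < 1 → series CONVERGES

Converges (ratio test: L = 0 < 1)


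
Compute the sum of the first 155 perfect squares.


n = 155
n(n+1)(2n+1)/6 = 155×156×311/6
= 7519980/6 = 1253330

Σk² = 1253330


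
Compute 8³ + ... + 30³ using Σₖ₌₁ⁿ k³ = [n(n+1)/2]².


Σₖ₌8^30 k³ = [30·31/2]² − [7·8/2]²
= 216225 − 784 = 215441

Σk³ = 215441


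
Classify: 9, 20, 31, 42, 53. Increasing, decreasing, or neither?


Differences: 11, 11, 11, 11
All differences > 0 → strictly INCREASING

Monotonically increasing


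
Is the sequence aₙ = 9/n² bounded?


a₁ = 9, a₂ = 9/4, a₃ = 9/9, ...
0 < aₙ ≤ 9 for all n ≥ 1
The sequence IS bounded

Bounded (0 < aₙ ≤ 9)


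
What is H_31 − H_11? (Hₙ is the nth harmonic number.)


Σₖ₌12^31 1/k = 1/12 + 1/13 + 1/14 + ... + 1/31
= 72733748345767/72201776446800
≈ 1.0074

Sum = 72733748345767/72201776446800 ≈ 1.0074


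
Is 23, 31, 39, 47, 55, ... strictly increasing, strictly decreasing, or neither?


Differences: 8, 8, 8, 8
All differences > 0 → strictly INCREASING

Monotonically increasing


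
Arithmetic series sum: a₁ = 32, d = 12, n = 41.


aₙ = 32 + (41-1)×12 = 512
Sₙ = n(a₁+aₙ)/2 = 41×(32+512)/2
= 41×544/2 = 11152

S_41 = 11152


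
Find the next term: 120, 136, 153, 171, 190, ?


Pattern: triangular numbers: n(n+1)/2
Terms: 120, 136, 153, 171, 190
Next term = 210

Next term = 210


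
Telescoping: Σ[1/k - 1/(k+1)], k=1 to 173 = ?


Telescoping: adjacent terms cancel.
= 1/1 - 1/174
= 1 - 1/174 = 173/174

Sum = 173/174


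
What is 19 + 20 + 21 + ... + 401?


Σₖ₌19^401 k = Σₖ₌₁^401 k − Σₖ₌₁^18 k
= 401·402/2 − 18·19/2
= 80601 − 171 = 80430

Σk = 80430


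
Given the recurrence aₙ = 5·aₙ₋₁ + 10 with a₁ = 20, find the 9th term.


Computing step by step:
a_1 = 20
a_2 = 110
a_3 = 560
a_4 = 2810
a_5 = 14060
a_6 = 70310
a_7 = 351560
a_8 = 1757810
a_9 = 8789060


a_9 = 8789060


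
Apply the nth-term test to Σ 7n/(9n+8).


lim(n→∞) 7n/(9n+8) = 7/9 = 7/9  (divide numerator and denominator by n)
lim aₙ = 7/9 ≠ 0 → series DIVERGES

Diverges (lim aₙ = 7/9 ≠ 0)


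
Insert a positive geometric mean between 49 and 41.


GM = √(49×41) = √2009 = 44.8219

GM = 44.8219


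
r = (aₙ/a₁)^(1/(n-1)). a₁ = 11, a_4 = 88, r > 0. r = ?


r^(n-1) = aₙ/a₁
r^3 = 88/11 = 8
r = 8^(1/3)
= 2

r = 2


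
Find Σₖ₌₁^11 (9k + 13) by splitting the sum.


Σ(9k+13) = 9·Σk + 13·n
= 9·66 + 13·11
= 594 + 143 = 737

Σ = 737


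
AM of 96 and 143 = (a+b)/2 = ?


AM = (96 + 143)/2 = 239/2 = 119.5

AM = 119.5


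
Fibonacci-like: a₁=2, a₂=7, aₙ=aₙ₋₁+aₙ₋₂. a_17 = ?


Computing iteratively: 2, 7, 9, 16, 25, 41, 66, 107, 173, 280, 453, 733, ...
a_17 = 8129

a_17 = 8129


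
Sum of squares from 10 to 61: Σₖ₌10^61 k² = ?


Σₖ₌10^61 k² = Σₖ₌₁^61 k² − Σₖ₌₁^9 k²
= 61·62·123/6 − 9·10·19/6
= 77531 − 285 = 77246

Σk² = 77246


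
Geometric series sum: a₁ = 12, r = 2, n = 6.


Sₙ = 12×(2^6 - 1)/(2 - 1)
= 12×(64 - 1)/1
= 12×63/1
= 756

S_6 = 756


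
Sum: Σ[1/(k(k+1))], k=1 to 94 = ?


1/(k(k+1)) = 1/k - 1/(k+1) (partial fractions)
Telescoping: Σ = 1 - 1/95 = 94/95

Sum = 94/95


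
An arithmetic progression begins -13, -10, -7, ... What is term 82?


aₙ = a₁ + (n-1)d
= -13 + (82-1)×3
= -13 + 243
= 230

a_82 = 230


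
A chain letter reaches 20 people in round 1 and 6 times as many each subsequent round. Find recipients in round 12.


aₙ = a₁·r^(n-1)
= 20×6^11
= 20×362797056
= 7255941120

a_12 = 7255941120


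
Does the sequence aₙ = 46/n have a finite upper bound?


a₁ = 46, a₂ = 46/2, a₃ = 46/3, ...
0 < aₙ ≤ 46 for all n ≥ 1
Lower bound: 0, Upper bound: 46
The sequence IS bounded

Bounded (0 < aₙ ≤ 46)


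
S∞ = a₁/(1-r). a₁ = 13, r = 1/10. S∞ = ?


S∞ = a₁/(1-r) = 13/(1 - 1/10)
= 13/(9/10)
= 130/9

S∞ = 130/9


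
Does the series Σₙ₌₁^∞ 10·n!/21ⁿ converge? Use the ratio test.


aₙ = 10·n!/21^n
a_{n+1}/aₙ = (n+1)!/21^(n+1) × 21^n/n!  (constant 10 cancels)
= (n+1)/21
L = lim(n→∞) (n+1)/21 = ∞
L > 1 → series DIVERGES

Diverges (ratio test: L = ∞ > 1)


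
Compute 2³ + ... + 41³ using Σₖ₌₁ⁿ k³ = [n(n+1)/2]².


Σₖ₌2^41 k³ = [41·42/2]² − [1·2/2]²
= 741321 − 1 = 741320

Σk³ = 741320


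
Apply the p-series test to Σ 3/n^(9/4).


p-series test: Σ c/n^p converges if p > 1, diverges if p ≤ 1 (constant c > 0 doesn't affect convergence).
p = 9/4
9/4 > 1 → CONVERGES

Converges (p = 9/4 > 1)


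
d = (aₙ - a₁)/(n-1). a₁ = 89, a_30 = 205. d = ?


d = (aₙ - a₁)/(n-1)
= (205 - 89)/(30-1)
= 116/29 = 4

d = 4


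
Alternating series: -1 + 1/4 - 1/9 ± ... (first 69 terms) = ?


S = -1 + 1/4 - 1/9 + 1/16 - 1/25 + 1/36 - 1/49 + 1/64 ± ...
= -0.8226
(Full series converges to -π²/12 ≈ -0.8225)

S_69 = -0.8226


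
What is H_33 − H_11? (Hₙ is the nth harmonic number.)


Σₖ₌12^33 1/k = 1/12 + 1/13 + 1/14 + ... + 1/33
= 154355972958659/144403552893600
≈ 1.0689

Sum = 154355972958659/144403552893600 ≈ 1.0689


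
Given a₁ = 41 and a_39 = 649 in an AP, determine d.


d = (aₙ - a₁)/(n-1)
= (649 - 41)/(39-1)
= 608/38 = 16

d = 16


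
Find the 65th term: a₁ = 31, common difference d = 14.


aₙ = a₁ + (n-1)d
= 31 + (65-1)×14
= 31 + 896
= 927

a_65 = 927


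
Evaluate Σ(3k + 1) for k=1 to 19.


Σ(3k+1) = 3·Σk + 1·n
= 3·190 + 1·19
= 570 + 19 = 589

Σ = 589


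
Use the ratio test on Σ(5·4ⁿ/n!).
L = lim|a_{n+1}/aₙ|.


aₙ = 5·4^n/n!
a_{n+1}/aₙ = 4^(n+1)/(n+1)! × n!/4^n  (constant 5 cancels)
= 4/(n+1)
L = lim(n→∞) 4/(n+1) = 0
L < 1 → series CONVERGES

Converges (ratio test: L = 0 < 1)


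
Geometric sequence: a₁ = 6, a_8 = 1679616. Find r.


r^(n-1) = aₙ/a₁
r^7 = 1679616/6 = 279936
r = 279936^(1/7)
= 6

r = 6


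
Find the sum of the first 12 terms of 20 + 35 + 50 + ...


aₙ = 20 + (12-1)×15 = 185
Sₙ = n(a₁+aₙ)/2 = 12×(20+185)/2
= 12×205/2 = 1230

S_12 = 1230


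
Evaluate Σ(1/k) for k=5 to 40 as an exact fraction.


Σₖ₌5^40 1/k = 1/5 + 1/6 + 1/7 + ... + 1/40
= 1066259544628813/485721041551200
≈ 2.1952

Sum = 1066259544628813/485721041551200 ≈ 2.1952


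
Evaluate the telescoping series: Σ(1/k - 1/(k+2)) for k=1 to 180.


Telescoping with gap 2: two head and two tail terms survive.
= (1 + 1/2) - (1/181 + 1/182)
= 3/2 - 1/181 - 1/182 = 24525/16471

Sum = 24525/16471


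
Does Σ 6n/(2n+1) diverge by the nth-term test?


lim(n→∞) 6n/(2n+1) = 6/2 = 3  (divide numerator and denominator by n)
lim aₙ = 3 ≠ 0 → series DIVERGES

Diverges (lim aₙ = 3 ≠ 0)


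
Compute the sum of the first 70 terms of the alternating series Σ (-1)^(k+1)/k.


S = 1 - 1/2 + 1/3 - 1/4 + 1/5 - 1/6 + 1/7 - 1/8 ± ...
= 0.6861
(Full series converges to +ln(2) ≈ +0.6931)

S_70 = 0.6861


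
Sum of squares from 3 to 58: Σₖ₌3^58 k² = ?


Σₖ₌3^58 k² = Σₖ₌₁^58 k² − Σₖ₌₁^2 k²
= 58·59·117/6 − 2·3·5/6
= 66729 − 5 = 66724

Σk² = 66724


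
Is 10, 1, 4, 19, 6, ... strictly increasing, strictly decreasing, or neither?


Differences: -9, 3, 15, -13
Difference at position 2 is +3 (> 0) but position 1 is -9 (< 0) — sequence both rises and falls
→ NOT monotonic

Not monotonic


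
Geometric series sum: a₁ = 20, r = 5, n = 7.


Sₙ = 20×(5^7 - 1)/(5 - 1)
= 20×(78125 - 1)/4
= 20×78124/4
= 390620

S_7 = 390620


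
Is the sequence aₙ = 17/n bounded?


a₁ = 17, a₂ = 17/2, a₃ = 17/3, ...
0 < aₙ ≤ 17 for all n ≥ 1
Lower bound: 0, Upper bound: 17
The sequence IS bounded

Bounded (0 < aₙ ≤ 17)


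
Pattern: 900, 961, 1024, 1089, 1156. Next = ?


Pattern: perfect squares: n²
Terms: 900, 961, 1024, 1089, 1156
Next term = 1225

Next term = 1225


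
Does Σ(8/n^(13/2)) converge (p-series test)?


p-series test: Σ c/n^p converges if p > 1, diverges if p ≤ 1 (constant c > 0 doesn't affect convergence).
p = 13/2
13/2 > 1 → CONVERGES

Converges (p = 13/2 > 1)


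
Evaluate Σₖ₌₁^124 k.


n(n+1)/2 = 124×125/2 = 15500/2 = 7750

Σk = 7750


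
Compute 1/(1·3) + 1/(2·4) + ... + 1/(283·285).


1/(k(k+2)) = (1/2)·(1/k - 1/(k+2)) (partial fractions)
Telescoping: Σ = (1/2)·(1 + 1/2 - 1/284 - 1/285) = 120841/161880

Sum = 120841/161880


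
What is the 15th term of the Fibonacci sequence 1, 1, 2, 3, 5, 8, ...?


Fibonacci sequence: 1, 1, 2, 3, 5, 8, 13, 21, 34, 55, 89, ...
F(15) = 610

F(15) = 610


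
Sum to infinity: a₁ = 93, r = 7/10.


S∞ = a₁/(1-r) = 93/(1 - 7/10)
= 93/(3/10)
= 310

S∞ = 310


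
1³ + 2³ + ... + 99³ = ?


n(n+1)/2 = 99×100/2 = 4950
Σk³ = 4950² = 24502500

Σk³ = 24502500


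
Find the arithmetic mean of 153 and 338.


AM = (153 + 338)/2 = 491/2 = 245.5

AM = 245.5


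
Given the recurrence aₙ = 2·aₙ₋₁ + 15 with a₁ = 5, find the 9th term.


Computing step by step:
a_1 = 5
a_2 = 25
a_3 = 65
a_4 = 145
a_5 = 305
a_6 = 625
a_7 = 1265
a_8 = 2545
a_9 = 5105


a_9 = 5105


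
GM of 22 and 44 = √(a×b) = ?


GM = √(22×44) = √968 = 31.1127

GM = 31.1127


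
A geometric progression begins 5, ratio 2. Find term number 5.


aₙ = a₁·r^(n-1)
= 5×2^4
= 5×16
= 80

a_5 = 80


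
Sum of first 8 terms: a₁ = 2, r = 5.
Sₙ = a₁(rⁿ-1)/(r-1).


Sₙ = 2×(5^8 - 1)/(5 - 1)
= 2×(390625 - 1)/4
= 2×390624/4
= 195312

S_8 = 195312


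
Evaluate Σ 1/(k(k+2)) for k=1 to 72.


1/(k(k+2)) = (1/2)·(1/k - 1/(k+2)) (partial fractions)
Telescoping: Σ = (1/2)·(1 + 1/2 - 1/73 - 1/74) = 1989/2701

Sum = 1989/2701


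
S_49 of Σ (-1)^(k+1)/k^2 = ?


S = 1 - 1/4 + 1/9 - 1/16 + 1/25 - 1/36 + 1/49 - 1/64 ± ...
= 0.8227
(Full series converges to +π²/12 ≈ +0.8225)

S_49 = 0.8227


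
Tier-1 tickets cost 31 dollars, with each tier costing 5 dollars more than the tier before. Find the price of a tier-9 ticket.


aₙ = a₁ + (n-1)d
= 31 + (9-1)×5
= 31 + 40
= 71

a_9 = 71


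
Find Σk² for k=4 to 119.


Σₖ₌4^119 k² = Σₖ₌₁^119 k² − Σₖ₌₁^3 k²
= 119·120·239/6 − 3·4·7/6
= 568820 − 14 = 568806

Σk² = 568806


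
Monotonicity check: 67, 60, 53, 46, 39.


Differences: -7, -7, -7, -7
All differences < 0 → strictly DECREASING

Monotonically decreasing


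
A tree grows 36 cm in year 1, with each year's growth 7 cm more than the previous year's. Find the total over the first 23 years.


aₙ = 36 + (23-1)×7 = 190
Sₙ = n(a₁+aₙ)/2 = 23×(36+190)/2
= 23×226/2 = 2599

S_23 = 2599


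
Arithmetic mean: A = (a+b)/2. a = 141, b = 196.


AM = (141 + 196)/2 = 337/2 = 168.5

AM = 168.5


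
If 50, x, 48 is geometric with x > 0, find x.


GM = √(50×48) = √2400 = 48.9898

GM = 48.9898


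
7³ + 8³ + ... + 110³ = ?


Σₖ₌7^110 k³ = [110·111/2]² − [6·7/2]²
= 37271025 − 441 = 37270584

Σk³ = 37270584


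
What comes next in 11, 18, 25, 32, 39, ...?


Pattern: arithmetic (d=7)
Terms: 11, 18, 25, 32, 39
Next term = 46

Next term = 46


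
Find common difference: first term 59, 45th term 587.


d = (aₙ - a₁)/(n-1)
= (587 - 59)/(45-1)
= 528/44 = 12

d = 12


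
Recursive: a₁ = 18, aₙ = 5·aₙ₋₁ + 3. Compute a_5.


Computing step by step:
a_1 = 18
a_2 = 93
a_3 = 468
a_4 = 2343
a_5 = 11718


a_5 = 11718


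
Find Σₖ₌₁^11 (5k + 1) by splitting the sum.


Σ(5k+1) = 5·Σk + 1·n
= 5·66 + 1·11
= 330 + 11 = 341

Σ = 341


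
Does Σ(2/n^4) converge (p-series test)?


p-series test: Σ c/n^p converges if p > 1, diverges if p ≤ 1 (constant c > 0 doesn't affect convergence).
p = 4
4 > 1 → CONVERGES

Converges (p = 4 > 1)


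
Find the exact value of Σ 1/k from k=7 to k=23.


Σₖ₌7^23 1/k = 1/7 + 1/8 + 1/9 + ... + 1/23
= 764043411/594914320
≈ 1.2843

Sum = 764043411/594914320 ≈ 1.2843


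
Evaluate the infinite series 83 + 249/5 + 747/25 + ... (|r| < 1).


S∞ = a₁/(1-r) = 83/(1 - 3/5)
= 83/(2/5)
= 415/2

S∞ = 415/2


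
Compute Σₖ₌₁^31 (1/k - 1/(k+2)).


Telescoping with gap 2: two head and two tail terms survive.
= (1 + 1/2) - (1/32 + 1/33)
= 3/2 - 1/32 - 1/33 = 1519/1056

Sum = 1519/1056


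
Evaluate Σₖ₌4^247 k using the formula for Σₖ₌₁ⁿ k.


Σₖ₌4^247 k = Σₖ₌₁^247 k − Σₖ₌₁^3 k
= 247·248/2 − 3·4/2
= 30628 − 6 = 30622

Σk = 30622


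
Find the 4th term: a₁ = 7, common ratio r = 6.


aₙ = a₁·r^(n-1)
= 7×6^3
= 7×216
= 1512

a_4 = 1512


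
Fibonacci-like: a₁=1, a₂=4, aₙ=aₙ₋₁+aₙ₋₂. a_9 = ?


Computing iteratively: 1, 4, 5, 9, 14, 23, 37, 60, 97
a_9 = 97

a_9 = 97


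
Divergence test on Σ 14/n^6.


lim(n→∞) 14/n^6 = 0
lim aₙ = 0 → nth-term test is INCONCLUSIVE
(Need other tests; this is actually a convergent p-series with p=6 > 1)

Inconclusive (lim aₙ = 0; need another test)


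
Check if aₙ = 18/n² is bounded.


a₁ = 18, a₂ = 18/4, a₃ = 18/9, ...
0 < aₙ ≤ 18 for all n ≥ 1
The sequence IS bounded

Bounded (0 < aₙ ≤ 18)


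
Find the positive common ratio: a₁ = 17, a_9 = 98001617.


r^(n-1) = aₙ/a₁
r^8 = 98001617/17 = 5764801
r = 5764801^(1/8)
= ±7; taking r > 0 gives r = 7

r = 7


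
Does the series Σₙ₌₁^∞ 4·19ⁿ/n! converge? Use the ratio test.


aₙ = 4·19^n/n!
a_{n+1}/aₙ = 19^(n+1)/(n+1)! × n!/19^n  (constant 4 cancels)
= 19/(n+1)
L = lim(n→∞) 19/(n+1) = 0
L < 1 → series CONVERGES

Converges (ratio test: L = 0 < 1)


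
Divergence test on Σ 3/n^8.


lim(n→∞) 3/n^8 = 0
lim aₙ = 0 → nth-term test is INCONCLUSIVE
(Need other tests; this is actually a convergent p-series with p=8 > 1)

Inconclusive (lim aₙ = 0; need another test)


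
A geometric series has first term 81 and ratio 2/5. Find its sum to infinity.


S∞ = a₁/(1-r) = 81/(1 - 2/5)
= 81/(3/5)
= 135

S∞ = 135


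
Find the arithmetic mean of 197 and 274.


AM = (197 + 274)/2 = 471/2 = 235.5

AM = 235.5


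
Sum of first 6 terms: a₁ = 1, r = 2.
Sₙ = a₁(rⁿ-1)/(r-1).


Sₙ = 1×(2^6 - 1)/(2 - 1)
= 1×(64 - 1)/1
= 1×63/1
= 63

S_6 = 63


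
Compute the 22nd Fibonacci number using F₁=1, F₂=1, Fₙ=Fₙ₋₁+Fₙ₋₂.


Fibonacci sequence: 1, 1, 2, 3, 5, 8, 13, 21, 34, 55, 89, ...
F(22) = 17711

F(22) = 17711


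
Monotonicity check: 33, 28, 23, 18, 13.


Differences: -5, -5, -5, -5
All differences < 0 → strictly DECREASING

Monotonically decreasing


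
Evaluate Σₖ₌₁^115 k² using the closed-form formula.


n = 115
n(n+1)(2n+1)/6 = 115×116×231/6
= 3081540/6 = 513590

Σk² = 513590


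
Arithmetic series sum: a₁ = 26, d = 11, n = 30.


aₙ = 26 + (30-1)×11 = 345
Sₙ = n(a₁+aₙ)/2 = 30×(26+345)/2
= 30×371/2 = 5565

S_30 = 5565


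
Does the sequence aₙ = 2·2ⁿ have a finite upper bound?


aₙ = 2·2ⁿ → as n→∞, aₙ→∞ (since base 2 > 1)
No finite upper bound exists
The sequence is UNBOUNDED

Unbounded (aₙ → ∞ as n → ∞)


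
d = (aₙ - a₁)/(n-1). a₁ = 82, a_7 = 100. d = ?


d = (aₙ - a₁)/(n-1)
= (100 - 82)/(7-1)
= 18/6 = 3

d = 3


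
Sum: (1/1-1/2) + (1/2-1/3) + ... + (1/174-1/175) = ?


Telescoping: adjacent terms cancel.
= 1/1 - 1/175
= 1 - 1/175 = 174/175

Sum = 174/175


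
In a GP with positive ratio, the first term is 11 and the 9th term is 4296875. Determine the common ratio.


r^(n-1) = aₙ/a₁
r^8 = 4296875/11 = 390625
r = 390625^(1/8)
= ±5; taking r > 0 gives r = 5

r = 5


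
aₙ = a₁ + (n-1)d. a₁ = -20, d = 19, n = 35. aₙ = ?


aₙ = a₁ + (n-1)d
= -20 + (35-1)×19
= -20 + 646
= 626

a_35 = 626


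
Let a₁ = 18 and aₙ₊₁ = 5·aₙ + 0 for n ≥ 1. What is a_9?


Computing step by step:
a_1 = 18
a_2 = 90
a_3 = 450
a_4 = 2250
a_5 = 11250
a_6 = 56250
a_7 = 281250
a_8 = 1406250
a_9 = 7031250


a_9 = 7031250


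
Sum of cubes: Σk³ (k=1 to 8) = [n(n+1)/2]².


n(n+1)/2 = 8×9/2 = 36
Σk³ = 36² = 1296

Σk³ = 1296


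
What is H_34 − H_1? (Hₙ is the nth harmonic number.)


Σₖ₌2^34 1/k = 1/2 + 1/3 + 1/4 + ... + 1/34
= 40934600117149/13127595717600
≈ 3.1182

Sum = 40934600117149/13127595717600 ≈ 3.1182
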